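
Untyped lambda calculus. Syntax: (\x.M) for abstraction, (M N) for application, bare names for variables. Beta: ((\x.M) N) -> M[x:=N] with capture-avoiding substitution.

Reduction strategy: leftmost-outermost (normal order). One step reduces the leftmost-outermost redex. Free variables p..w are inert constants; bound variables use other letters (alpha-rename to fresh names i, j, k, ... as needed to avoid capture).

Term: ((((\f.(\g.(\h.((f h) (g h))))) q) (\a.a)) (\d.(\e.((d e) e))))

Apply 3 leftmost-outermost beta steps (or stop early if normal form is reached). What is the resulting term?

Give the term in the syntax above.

Step 0: ((((\f.(\g.(\h.((f h) (g h))))) q) (\a.a)) (\d.(\e.((d e) e))))
Step 1: (((\g.(\h.((q h) (g h)))) (\a.a)) (\d.(\e.((d e) e))))
Step 2: ((\h.((q h) ((\a.a) h))) (\d.(\e.((d e) e))))
Step 3: ((q (\d.(\e.((d e) e)))) ((\a.a) (\d.(\e.((d e) e)))))

Answer: ((q (\d.(\e.((d e) e)))) ((\a.a) (\d.(\e.((d e) e)))))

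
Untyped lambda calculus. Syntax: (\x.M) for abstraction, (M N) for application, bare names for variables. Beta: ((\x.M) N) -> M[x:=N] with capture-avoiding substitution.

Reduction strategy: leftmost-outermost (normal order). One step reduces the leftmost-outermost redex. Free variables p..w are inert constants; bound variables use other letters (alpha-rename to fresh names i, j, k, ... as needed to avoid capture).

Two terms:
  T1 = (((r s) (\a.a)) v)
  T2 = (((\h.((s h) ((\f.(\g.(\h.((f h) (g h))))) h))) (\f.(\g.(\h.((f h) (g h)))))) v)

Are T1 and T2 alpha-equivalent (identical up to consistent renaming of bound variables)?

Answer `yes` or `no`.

Term 1: (((r s) (\a.a)) v)
Term 2: (((\h.((s h) ((\f.(\g.(\h.((f h) (g h))))) h))) (\f.(\g.(\h.((f h) (g h)))))) v)
Alpha-equivalence: compare structure up to binder renaming.
Result: False

Answer: no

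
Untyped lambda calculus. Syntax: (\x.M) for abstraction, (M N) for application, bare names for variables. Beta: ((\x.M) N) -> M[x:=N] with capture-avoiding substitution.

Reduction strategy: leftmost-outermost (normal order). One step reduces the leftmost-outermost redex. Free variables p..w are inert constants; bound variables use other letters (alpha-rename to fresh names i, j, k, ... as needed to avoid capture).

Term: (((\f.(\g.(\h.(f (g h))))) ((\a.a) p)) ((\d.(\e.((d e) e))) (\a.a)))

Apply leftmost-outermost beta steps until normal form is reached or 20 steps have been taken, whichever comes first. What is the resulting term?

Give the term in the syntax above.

Step 0: (((\f.(\g.(\h.(f (g h))))) ((\a.a) p)) ((\d.(\e.((d e) e))) (\a.a)))
Step 1: ((\g.(\h.(((\a.a) p) (g h)))) ((\d.(\e.((d e) e))) (\a.a)))
Step 2: (\h.(((\a.a) p) (((\d.(\e.((d e) e))) (\a.a)) h)))
Step 3: (\h.(p (((\d.(\e.((d e) e))) (\a.a)) h)))
Step 4: (\h.(p ((\e.(((\a.a) e) e)) h)))
Step 5: (\h.(p (((\a.a) h) h)))
Step 6: (\h.(p (h h)))

Answer: (\h.(p (h h)))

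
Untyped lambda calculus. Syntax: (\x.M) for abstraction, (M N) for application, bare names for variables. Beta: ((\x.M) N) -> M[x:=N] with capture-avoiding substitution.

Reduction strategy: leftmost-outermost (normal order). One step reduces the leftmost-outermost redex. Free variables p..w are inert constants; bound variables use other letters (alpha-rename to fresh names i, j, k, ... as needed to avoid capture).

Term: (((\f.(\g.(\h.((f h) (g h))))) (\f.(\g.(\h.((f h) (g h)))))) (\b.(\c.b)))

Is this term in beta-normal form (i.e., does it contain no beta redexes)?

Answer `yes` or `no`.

Term: (((\f.(\g.(\h.((f h) (g h))))) (\f.(\g.(\h.((f h) (g h)))))) (\b.(\c.b)))
Found 1 beta redex(es).

Answer: no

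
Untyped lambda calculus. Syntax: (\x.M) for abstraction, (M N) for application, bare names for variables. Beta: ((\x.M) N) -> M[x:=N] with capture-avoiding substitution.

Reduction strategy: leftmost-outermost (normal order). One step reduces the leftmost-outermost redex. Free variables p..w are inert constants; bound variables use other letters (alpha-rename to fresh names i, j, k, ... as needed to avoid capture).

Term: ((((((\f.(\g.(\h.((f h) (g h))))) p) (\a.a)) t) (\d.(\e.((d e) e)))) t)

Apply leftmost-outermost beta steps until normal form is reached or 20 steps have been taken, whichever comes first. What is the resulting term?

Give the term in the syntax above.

Answer: ((((p t) t) (\d.(\e.((d e) e)))) t)

Derivation:
Step 0: ((((((\f.(\g.(\h.((f h) (g h))))) p) (\a.a)) t) (\d.(\e.((d e) e)))) t)
Step 1: (((((\g.(\h.((p h) (g h)))) (\a.a)) t) (\d.(\e.((d e) e)))) t)
Step 2: ((((\h.((p h) ((\a.a) h))) t) (\d.(\e.((d e) e)))) t)
Step 3: ((((p t) ((\a.a) t)) (\d.(\e.((d e) e)))) t)
Step 4: ((((p t) t) (\d.(\e.((d e) e)))) t)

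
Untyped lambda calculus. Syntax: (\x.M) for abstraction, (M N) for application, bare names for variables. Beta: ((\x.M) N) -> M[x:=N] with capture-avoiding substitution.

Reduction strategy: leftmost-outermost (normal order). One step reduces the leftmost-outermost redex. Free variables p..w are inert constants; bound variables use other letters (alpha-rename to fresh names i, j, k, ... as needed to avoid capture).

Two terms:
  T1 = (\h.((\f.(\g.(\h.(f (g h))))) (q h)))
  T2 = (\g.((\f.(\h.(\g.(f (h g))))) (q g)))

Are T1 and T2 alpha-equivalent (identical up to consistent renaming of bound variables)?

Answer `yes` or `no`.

Answer: yes

Derivation:
Term 1: (\h.((\f.(\g.(\h.(f (g h))))) (q h)))
Term 2: (\g.((\f.(\h.(\g.(f (h g))))) (q g)))
Alpha-equivalence: compare structure up to binder renaming.
Result: True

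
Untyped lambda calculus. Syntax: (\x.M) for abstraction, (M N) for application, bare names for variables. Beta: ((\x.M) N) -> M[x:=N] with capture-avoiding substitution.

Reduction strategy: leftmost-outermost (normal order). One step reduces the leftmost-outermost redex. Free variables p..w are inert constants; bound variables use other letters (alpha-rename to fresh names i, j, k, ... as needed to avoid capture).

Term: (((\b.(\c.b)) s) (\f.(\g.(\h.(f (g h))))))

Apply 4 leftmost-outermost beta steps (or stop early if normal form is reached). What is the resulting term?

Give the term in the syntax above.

Answer: s

Derivation:
Step 0: (((\b.(\c.b)) s) (\f.(\g.(\h.(f (g h))))))
Step 1: ((\c.s) (\f.(\g.(\h.(f (g h))))))
Step 2: s
Step 3: (normal form reached)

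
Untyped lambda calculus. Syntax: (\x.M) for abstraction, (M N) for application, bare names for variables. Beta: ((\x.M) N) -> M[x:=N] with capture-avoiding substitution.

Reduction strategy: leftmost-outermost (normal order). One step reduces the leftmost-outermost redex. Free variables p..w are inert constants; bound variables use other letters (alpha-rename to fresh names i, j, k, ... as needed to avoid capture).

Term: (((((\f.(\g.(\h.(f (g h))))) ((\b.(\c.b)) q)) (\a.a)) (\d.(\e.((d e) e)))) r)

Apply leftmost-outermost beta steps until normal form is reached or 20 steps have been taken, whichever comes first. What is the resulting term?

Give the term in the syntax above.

Answer: (q r)

Derivation:
Step 0: (((((\f.(\g.(\h.(f (g h))))) ((\b.(\c.b)) q)) (\a.a)) (\d.(\e.((d e) e)))) r)
Step 1: ((((\g.(\h.(((\b.(\c.b)) q) (g h)))) (\a.a)) (\d.(\e.((d e) e)))) r)
Step 2: (((\h.(((\b.(\c.b)) q) ((\a.a) h))) (\d.(\e.((d e) e)))) r)
Step 3: ((((\b.(\c.b)) q) ((\a.a) (\d.(\e.((d e) e))))) r)
Step 4: (((\c.q) ((\a.a) (\d.(\e.((d e) e))))) r)
Step 5: (q r)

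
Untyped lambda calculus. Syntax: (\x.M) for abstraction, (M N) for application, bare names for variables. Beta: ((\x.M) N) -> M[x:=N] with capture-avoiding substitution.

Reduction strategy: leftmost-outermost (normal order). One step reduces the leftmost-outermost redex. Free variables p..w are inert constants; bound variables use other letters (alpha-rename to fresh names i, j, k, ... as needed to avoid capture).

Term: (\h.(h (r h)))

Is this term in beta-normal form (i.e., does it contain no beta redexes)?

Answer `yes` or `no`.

Answer: yes

Derivation:
Term: (\h.(h (r h)))
No beta redexes found.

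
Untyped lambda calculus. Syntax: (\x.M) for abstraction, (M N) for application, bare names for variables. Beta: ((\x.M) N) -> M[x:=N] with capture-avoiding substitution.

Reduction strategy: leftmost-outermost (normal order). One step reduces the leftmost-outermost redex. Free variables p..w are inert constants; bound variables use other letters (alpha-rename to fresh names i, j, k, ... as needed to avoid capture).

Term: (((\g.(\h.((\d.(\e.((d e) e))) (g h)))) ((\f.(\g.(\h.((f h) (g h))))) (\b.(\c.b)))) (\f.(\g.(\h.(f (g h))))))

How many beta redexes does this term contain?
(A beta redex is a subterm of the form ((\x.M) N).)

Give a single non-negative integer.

Term: (((\g.(\h.((\d.(\e.((d e) e))) (g h)))) ((\f.(\g.(\h.((f h) (g h))))) (\b.(\c.b)))) (\f.(\g.(\h.(f (g h))))))
  Redex: ((\g.(\h.((\d.(\e.((d e) e))) (g h)))) ((\f.(\g.(\h.((f h) (g h))))) (\b.(\c.b))))
  Redex: ((\d.(\e.((d e) e))) (g h))
  Redex: ((\f.(\g.(\h.((f h) (g h))))) (\b.(\c.b)))
Total redexes: 3

Answer: 3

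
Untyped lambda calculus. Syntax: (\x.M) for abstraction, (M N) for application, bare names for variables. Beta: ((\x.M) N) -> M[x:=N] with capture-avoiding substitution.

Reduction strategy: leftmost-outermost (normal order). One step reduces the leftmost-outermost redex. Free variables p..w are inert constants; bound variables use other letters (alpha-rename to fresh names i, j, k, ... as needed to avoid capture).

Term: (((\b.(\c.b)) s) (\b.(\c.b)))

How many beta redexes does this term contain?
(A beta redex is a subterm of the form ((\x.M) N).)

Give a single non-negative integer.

Term: (((\b.(\c.b)) s) (\b.(\c.b)))
  Redex: ((\b.(\c.b)) s)
Total redexes: 1

Answer: 1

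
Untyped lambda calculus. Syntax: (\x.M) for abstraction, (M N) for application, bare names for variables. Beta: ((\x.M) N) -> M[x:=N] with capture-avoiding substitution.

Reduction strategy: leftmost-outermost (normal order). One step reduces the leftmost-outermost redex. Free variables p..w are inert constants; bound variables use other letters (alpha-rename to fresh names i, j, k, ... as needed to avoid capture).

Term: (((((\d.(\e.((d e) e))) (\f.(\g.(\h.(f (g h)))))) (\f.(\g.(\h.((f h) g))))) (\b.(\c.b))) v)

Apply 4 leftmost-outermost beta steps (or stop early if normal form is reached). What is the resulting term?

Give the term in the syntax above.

Answer: (((\h.((\f.(\g.(\h.((f h) g)))) ((\f.(\g.(\h.((f h) g)))) h))) (\b.(\c.b))) v)

Derivation:
Step 0: (((((\d.(\e.((d e) e))) (\f.(\g.(\h.(f (g h)))))) (\f.(\g.(\h.((f h) g))))) (\b.(\c.b))) v)
Step 1: ((((\e.(((\f.(\g.(\h.(f (g h))))) e) e)) (\f.(\g.(\h.((f h) g))))) (\b.(\c.b))) v)
Step 2: (((((\f.(\g.(\h.(f (g h))))) (\f.(\g.(\h.((f h) g))))) (\f.(\g.(\h.((f h) g))))) (\b.(\c.b))) v)
Step 3: ((((\g.(\h.((\f.(\g.(\h.((f h) g)))) (g h)))) (\f.(\g.(\h.((f h) g))))) (\b.(\c.b))) v)
Step 4: (((\h.((\f.(\g.(\h.((f h) g)))) ((\f.(\g.(\h.((f h) g)))) h))) (\b.(\c.b))) v)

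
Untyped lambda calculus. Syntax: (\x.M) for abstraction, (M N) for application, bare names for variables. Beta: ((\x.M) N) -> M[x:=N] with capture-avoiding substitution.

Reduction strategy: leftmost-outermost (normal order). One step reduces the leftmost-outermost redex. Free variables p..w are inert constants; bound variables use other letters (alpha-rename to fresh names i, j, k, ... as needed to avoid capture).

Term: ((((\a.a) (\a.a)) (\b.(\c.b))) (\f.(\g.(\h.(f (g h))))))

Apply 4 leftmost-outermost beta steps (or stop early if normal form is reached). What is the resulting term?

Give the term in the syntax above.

Step 0: ((((\a.a) (\a.a)) (\b.(\c.b))) (\f.(\g.(\h.(f (g h))))))
Step 1: (((\a.a) (\b.(\c.b))) (\f.(\g.(\h.(f (g h))))))
Step 2: ((\b.(\c.b)) (\f.(\g.(\h.(f (g h))))))
Step 3: (\c.(\f.(\g.(\h.(f (g h))))))
Step 4: (normal form reached)

Answer: (\c.(\f.(\g.(\h.(f (g h))))))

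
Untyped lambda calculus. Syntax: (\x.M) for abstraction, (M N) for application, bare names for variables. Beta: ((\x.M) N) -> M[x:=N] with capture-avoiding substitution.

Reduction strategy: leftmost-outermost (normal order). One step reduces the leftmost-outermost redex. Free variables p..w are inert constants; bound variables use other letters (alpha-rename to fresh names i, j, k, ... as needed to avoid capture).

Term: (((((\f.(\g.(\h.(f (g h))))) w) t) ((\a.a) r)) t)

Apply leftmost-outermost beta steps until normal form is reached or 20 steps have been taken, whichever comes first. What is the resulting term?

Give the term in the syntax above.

Answer: ((w (t r)) t)

Derivation:
Step 0: (((((\f.(\g.(\h.(f (g h))))) w) t) ((\a.a) r)) t)
Step 1: ((((\g.(\h.(w (g h)))) t) ((\a.a) r)) t)
Step 2: (((\h.(w (t h))) ((\a.a) r)) t)
Step 3: ((w (t ((\a.a) r))) t)
Step 4: ((w (t r)) t)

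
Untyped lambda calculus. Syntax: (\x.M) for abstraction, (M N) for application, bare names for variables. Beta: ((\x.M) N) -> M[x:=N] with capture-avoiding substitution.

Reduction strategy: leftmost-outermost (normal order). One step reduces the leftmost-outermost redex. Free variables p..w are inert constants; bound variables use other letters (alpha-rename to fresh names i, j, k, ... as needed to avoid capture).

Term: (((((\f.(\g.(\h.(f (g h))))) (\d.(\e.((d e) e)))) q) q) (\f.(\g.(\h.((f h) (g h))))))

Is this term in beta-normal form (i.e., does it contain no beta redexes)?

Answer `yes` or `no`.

Term: (((((\f.(\g.(\h.(f (g h))))) (\d.(\e.((d e) e)))) q) q) (\f.(\g.(\h.((f h) (g h))))))
Found 1 beta redex(es).

Answer: no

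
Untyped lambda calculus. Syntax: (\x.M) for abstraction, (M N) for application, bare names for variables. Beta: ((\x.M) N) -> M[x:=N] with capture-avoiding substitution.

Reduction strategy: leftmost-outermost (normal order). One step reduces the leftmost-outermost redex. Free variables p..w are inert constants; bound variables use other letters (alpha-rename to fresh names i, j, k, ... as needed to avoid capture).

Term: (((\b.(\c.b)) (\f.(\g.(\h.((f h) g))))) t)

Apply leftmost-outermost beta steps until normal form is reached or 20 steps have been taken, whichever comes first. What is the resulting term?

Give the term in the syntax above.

Step 0: (((\b.(\c.b)) (\f.(\g.(\h.((f h) g))))) t)
Step 1: ((\c.(\f.(\g.(\h.((f h) g))))) t)
Step 2: (\f.(\g.(\h.((f h) g))))

Answer: (\f.(\g.(\h.((f h) g))))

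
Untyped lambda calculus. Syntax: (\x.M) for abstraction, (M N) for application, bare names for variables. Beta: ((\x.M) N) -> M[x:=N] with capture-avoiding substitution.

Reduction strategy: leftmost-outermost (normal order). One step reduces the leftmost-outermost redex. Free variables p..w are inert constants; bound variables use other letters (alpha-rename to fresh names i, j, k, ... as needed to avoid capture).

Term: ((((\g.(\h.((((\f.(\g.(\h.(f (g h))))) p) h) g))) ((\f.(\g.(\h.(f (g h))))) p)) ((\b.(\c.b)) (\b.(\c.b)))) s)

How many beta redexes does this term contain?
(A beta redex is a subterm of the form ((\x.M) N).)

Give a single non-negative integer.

Answer: 4

Derivation:
Term: ((((\g.(\h.((((\f.(\g.(\h.(f (g h))))) p) h) g))) ((\f.(\g.(\h.(f (g h))))) p)) ((\b.(\c.b)) (\b.(\c.b)))) s)
  Redex: ((\g.(\h.((((\f.(\g.(\h.(f (g h))))) p) h) g))) ((\f.(\g.(\h.(f (g h))))) p))
  Redex: ((\f.(\g.(\h.(f (g h))))) p)
  Redex: ((\f.(\g.(\h.(f (g h))))) p)
  Redex: ((\b.(\c.b)) (\b.(\c.b)))
Total redexes: 4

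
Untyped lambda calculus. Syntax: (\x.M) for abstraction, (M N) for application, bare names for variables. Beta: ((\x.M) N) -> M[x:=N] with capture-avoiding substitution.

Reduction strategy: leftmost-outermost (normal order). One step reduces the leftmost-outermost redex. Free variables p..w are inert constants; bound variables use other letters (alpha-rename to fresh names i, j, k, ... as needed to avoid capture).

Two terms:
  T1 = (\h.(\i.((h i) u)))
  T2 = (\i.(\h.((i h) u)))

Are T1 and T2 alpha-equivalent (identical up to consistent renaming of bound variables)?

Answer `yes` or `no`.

Answer: yes

Derivation:
Term 1: (\h.(\i.((h i) u)))
Term 2: (\i.(\h.((i h) u)))
Alpha-equivalence: compare structure up to binder renaming.
Result: True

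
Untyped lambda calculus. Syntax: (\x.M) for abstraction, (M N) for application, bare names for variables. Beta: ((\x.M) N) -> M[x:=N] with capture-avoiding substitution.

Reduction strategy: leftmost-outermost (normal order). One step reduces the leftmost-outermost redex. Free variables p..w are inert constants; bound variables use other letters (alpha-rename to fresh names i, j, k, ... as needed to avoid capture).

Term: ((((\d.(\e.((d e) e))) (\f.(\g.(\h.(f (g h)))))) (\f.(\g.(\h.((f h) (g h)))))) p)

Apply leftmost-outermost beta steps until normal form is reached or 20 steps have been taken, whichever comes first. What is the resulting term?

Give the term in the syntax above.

Answer: (\g.(\h.((p (g h)) (h (g h)))))

Derivation:
Step 0: ((((\d.(\e.((d e) e))) (\f.(\g.(\h.(f (g h)))))) (\f.(\g.(\h.((f h) (g h)))))) p)
Step 1: (((\e.(((\f.(\g.(\h.(f (g h))))) e) e)) (\f.(\g.(\h.((f h) (g h)))))) p)
Step 2: ((((\f.(\g.(\h.(f (g h))))) (\f.(\g.(\h.((f h) (g h)))))) (\f.(\g.(\h.((f h) (g h)))))) p)
Step 3: (((\g.(\h.((\f.(\g.(\h.((f h) (g h))))) (g h)))) (\f.(\g.(\h.((f h) (g h)))))) p)
Step 4: ((\h.((\f.(\g.(\h.((f h) (g h))))) ((\f.(\g.(\h.((f h) (g h))))) h))) p)
Step 5: ((\f.(\g.(\h.((f h) (g h))))) ((\f.(\g.(\h.((f h) (g h))))) p))
Step 6: (\g.(\h.((((\f.(\g.(\h.((f h) (g h))))) p) h) (g h))))
Step 7: (\g.(\h.(((\g.(\h.((p h) (g h)))) h) (g h))))
Step 8: (\g.(\h.((\i.((p i) (h i))) (g h))))
Step 9: (\g.(\h.((p (g h)) (h (g h)))))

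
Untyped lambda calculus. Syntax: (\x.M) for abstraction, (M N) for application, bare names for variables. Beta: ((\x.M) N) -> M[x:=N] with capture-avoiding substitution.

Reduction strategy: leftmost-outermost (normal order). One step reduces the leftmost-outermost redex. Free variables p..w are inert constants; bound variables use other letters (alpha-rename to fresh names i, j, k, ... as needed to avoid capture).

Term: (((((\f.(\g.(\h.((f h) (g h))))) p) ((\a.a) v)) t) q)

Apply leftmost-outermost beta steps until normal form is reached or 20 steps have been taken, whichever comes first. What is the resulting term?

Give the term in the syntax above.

Answer: (((p t) (v t)) q)

Derivation:
Step 0: (((((\f.(\g.(\h.((f h) (g h))))) p) ((\a.a) v)) t) q)
Step 1: ((((\g.(\h.((p h) (g h)))) ((\a.a) v)) t) q)
Step 2: (((\h.((p h) (((\a.a) v) h))) t) q)
Step 3: (((p t) (((\a.a) v) t)) q)
Step 4: (((p t) (v t)) q)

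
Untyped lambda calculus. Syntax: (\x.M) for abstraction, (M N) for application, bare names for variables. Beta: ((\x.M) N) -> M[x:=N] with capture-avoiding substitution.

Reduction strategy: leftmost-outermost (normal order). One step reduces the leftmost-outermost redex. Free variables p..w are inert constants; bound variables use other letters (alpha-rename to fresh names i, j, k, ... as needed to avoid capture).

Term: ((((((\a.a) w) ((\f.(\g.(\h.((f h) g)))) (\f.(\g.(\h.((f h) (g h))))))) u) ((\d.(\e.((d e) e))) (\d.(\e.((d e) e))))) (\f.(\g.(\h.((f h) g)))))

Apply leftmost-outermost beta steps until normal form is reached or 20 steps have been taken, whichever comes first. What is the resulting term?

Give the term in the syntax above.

Step 0: ((((((\a.a) w) ((\f.(\g.(\h.((f h) g)))) (\f.(\g.(\h.((f h) (g h))))))) u) ((\d.(\e.((d e) e))) (\d.(\e.((d e) e))))) (\f.(\g.(\h.((f h) g)))))
Step 1: ((((w ((\f.(\g.(\h.((f h) g)))) (\f.(\g.(\h.((f h) (g h))))))) u) ((\d.(\e.((d e) e))) (\d.(\e.((d e) e))))) (\f.(\g.(\h.((f h) g)))))
Step 2: ((((w (\g.(\h.(((\f.(\g.(\h.((f h) (g h))))) h) g)))) u) ((\d.(\e.((d e) e))) (\d.(\e.((d e) e))))) (\f.(\g.(\h.((f h) g)))))
Step 3: ((((w (\g.(\h.((\g.(\i.((h i) (g i)))) g)))) u) ((\d.(\e.((d e) e))) (\d.(\e.((d e) e))))) (\f.(\g.(\h.((f h) g)))))
Step 4: ((((w (\g.(\h.(\i.((h i) (g i)))))) u) ((\d.(\e.((d e) e))) (\d.(\e.((d e) e))))) (\f.(\g.(\h.((f h) g)))))
Step 5: ((((w (\g.(\h.(\i.((h i) (g i)))))) u) (\e.(((\d.(\e.((d e) e))) e) e))) (\f.(\g.(\h.((f h) g)))))
Step 6: ((((w (\g.(\h.(\i.((h i) (g i)))))) u) (\e.((\i.((e i) i)) e))) (\f.(\g.(\h.((f h) g)))))
Step 7: ((((w (\g.(\h.(\i.((h i) (g i)))))) u) (\e.((e e) e))) (\f.(\g.(\h.((f h) g)))))

Answer: ((((w (\g.(\h.(\i.((h i) (g i)))))) u) (\e.((e e) e))) (\f.(\g.(\h.((f h) g)))))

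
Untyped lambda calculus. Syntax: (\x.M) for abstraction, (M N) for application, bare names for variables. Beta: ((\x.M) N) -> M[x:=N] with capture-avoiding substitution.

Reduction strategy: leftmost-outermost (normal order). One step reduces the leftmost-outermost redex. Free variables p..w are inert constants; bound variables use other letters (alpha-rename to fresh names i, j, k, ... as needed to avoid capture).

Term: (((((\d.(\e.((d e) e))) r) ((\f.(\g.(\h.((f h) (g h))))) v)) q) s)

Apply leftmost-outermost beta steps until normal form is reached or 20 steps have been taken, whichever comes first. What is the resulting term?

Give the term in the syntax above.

Step 0: (((((\d.(\e.((d e) e))) r) ((\f.(\g.(\h.((f h) (g h))))) v)) q) s)
Step 1: ((((\e.((r e) e)) ((\f.(\g.(\h.((f h) (g h))))) v)) q) s)
Step 2: ((((r ((\f.(\g.(\h.((f h) (g h))))) v)) ((\f.(\g.(\h.((f h) (g h))))) v)) q) s)
Step 3: ((((r (\g.(\h.((v h) (g h))))) ((\f.(\g.(\h.((f h) (g h))))) v)) q) s)
Step 4: ((((r (\g.(\h.((v h) (g h))))) (\g.(\h.((v h) (g h))))) q) s)

Answer: ((((r (\g.(\h.((v h) (g h))))) (\g.(\h.((v h) (g h))))) q) s)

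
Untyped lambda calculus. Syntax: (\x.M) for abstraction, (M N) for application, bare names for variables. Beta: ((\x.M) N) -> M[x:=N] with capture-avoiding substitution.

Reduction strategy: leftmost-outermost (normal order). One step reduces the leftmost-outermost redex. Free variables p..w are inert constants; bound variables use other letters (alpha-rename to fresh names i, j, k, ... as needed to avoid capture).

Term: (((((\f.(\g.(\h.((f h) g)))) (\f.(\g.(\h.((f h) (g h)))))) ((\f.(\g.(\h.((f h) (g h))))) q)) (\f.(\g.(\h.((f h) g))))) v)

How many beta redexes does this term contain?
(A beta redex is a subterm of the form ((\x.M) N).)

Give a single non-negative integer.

Term: (((((\f.(\g.(\h.((f h) g)))) (\f.(\g.(\h.((f h) (g h)))))) ((\f.(\g.(\h.((f h) (g h))))) q)) (\f.(\g.(\h.((f h) g))))) v)
  Redex: ((\f.(\g.(\h.((f h) g)))) (\f.(\g.(\h.((f h) (g h))))))
  Redex: ((\f.(\g.(\h.((f h) (g h))))) q)
Total redexes: 2

Answer: 2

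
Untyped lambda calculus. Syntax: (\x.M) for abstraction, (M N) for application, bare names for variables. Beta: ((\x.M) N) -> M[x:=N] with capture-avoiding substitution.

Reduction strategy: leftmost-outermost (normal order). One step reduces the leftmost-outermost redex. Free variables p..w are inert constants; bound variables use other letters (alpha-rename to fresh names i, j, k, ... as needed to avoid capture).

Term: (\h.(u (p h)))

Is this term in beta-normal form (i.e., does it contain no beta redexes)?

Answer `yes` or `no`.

Term: (\h.(u (p h)))
No beta redexes found.

Answer: yes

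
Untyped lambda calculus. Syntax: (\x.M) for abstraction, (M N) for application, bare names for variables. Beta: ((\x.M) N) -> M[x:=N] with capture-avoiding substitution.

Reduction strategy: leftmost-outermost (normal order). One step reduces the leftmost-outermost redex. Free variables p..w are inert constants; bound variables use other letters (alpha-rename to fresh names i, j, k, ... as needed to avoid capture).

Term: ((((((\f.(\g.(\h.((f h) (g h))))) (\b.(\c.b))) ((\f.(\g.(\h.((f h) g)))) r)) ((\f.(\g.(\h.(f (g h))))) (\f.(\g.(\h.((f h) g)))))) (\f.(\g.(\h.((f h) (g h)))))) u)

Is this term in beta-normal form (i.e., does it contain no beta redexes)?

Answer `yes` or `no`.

Term: ((((((\f.(\g.(\h.((f h) (g h))))) (\b.(\c.b))) ((\f.(\g.(\h.((f h) g)))) r)) ((\f.(\g.(\h.(f (g h))))) (\f.(\g.(\h.((f h) g)))))) (\f.(\g.(\h.((f h) (g h)))))) u)
Found 3 beta redex(es).

Answer: no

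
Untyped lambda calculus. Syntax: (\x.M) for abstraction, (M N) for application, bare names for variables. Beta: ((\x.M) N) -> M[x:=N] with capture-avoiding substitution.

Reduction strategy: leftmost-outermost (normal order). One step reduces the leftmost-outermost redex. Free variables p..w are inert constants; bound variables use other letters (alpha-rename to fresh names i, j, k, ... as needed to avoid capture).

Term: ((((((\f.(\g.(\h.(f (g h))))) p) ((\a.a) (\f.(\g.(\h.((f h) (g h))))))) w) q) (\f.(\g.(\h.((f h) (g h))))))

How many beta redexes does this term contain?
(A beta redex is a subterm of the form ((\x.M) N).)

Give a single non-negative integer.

Answer: 2

Derivation:
Term: ((((((\f.(\g.(\h.(f (g h))))) p) ((\a.a) (\f.(\g.(\h.((f h) (g h))))))) w) q) (\f.(\g.(\h.((f h) (g h))))))
  Redex: ((\f.(\g.(\h.(f (g h))))) p)
  Redex: ((\a.a) (\f.(\g.(\h.((f h) (g h))))))
Total redexes: 2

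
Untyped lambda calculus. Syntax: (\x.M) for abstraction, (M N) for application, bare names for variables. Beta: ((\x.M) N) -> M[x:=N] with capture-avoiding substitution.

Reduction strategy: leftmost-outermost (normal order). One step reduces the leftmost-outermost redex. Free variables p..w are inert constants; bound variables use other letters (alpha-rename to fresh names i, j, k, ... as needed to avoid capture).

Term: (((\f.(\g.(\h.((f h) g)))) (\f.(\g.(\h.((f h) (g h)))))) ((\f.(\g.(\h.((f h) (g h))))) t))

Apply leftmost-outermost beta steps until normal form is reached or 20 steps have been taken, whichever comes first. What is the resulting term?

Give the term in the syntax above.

Step 0: (((\f.(\g.(\h.((f h) g)))) (\f.(\g.(\h.((f h) (g h)))))) ((\f.(\g.(\h.((f h) (g h))))) t))
Step 1: ((\g.(\h.(((\f.(\g.(\h.((f h) (g h))))) h) g))) ((\f.(\g.(\h.((f h) (g h))))) t))
Step 2: (\h.(((\f.(\g.(\h.((f h) (g h))))) h) ((\f.(\g.(\h.((f h) (g h))))) t)))
Step 3: (\h.((\g.(\i.((h i) (g i)))) ((\f.(\g.(\h.((f h) (g h))))) t)))
Step 4: (\h.(\i.((h i) (((\f.(\g.(\h.((f h) (g h))))) t) i))))
Step 5: (\h.(\i.((h i) ((\g.(\h.((t h) (g h)))) i))))
Step 6: (\h.(\i.((h i) (\h.((t h) (i h))))))

Answer: (\h.(\i.((h i) (\h.((t h) (i h))))))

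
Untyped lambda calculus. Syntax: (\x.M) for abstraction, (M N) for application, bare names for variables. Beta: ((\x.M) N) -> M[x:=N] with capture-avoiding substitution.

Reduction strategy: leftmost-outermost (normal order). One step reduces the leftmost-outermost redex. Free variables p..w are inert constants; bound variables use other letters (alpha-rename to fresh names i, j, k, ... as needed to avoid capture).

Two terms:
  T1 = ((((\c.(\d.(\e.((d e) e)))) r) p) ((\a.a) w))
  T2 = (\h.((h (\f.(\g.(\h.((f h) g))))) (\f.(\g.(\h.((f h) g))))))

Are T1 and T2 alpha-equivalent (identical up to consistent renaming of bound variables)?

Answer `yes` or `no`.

Answer: no

Derivation:
Term 1: ((((\c.(\d.(\e.((d e) e)))) r) p) ((\a.a) w))
Term 2: (\h.((h (\f.(\g.(\h.((f h) g))))) (\f.(\g.(\h.((f h) g))))))
Alpha-equivalence: compare structure up to binder renaming.
Result: False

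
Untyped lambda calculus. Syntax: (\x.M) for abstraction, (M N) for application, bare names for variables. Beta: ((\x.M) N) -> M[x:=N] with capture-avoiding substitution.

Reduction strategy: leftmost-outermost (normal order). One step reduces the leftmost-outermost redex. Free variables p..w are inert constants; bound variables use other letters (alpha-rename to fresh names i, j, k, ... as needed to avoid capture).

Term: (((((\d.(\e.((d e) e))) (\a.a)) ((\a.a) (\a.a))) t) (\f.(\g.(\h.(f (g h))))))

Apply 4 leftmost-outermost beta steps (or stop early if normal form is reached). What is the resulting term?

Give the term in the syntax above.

Step 0: (((((\d.(\e.((d e) e))) (\a.a)) ((\a.a) (\a.a))) t) (\f.(\g.(\h.(f (g h))))))
Step 1: ((((\e.(((\a.a) e) e)) ((\a.a) (\a.a))) t) (\f.(\g.(\h.(f (g h))))))
Step 2: (((((\a.a) ((\a.a) (\a.a))) ((\a.a) (\a.a))) t) (\f.(\g.(\h.(f (g h))))))
Step 3: (((((\a.a) (\a.a)) ((\a.a) (\a.a))) t) (\f.(\g.(\h.(f (g h))))))
Step 4: ((((\a.a) ((\a.a) (\a.a))) t) (\f.(\g.(\h.(f (g h))))))

Answer: ((((\a.a) ((\a.a) (\a.a))) t) (\f.(\g.(\h.(f (g h))))))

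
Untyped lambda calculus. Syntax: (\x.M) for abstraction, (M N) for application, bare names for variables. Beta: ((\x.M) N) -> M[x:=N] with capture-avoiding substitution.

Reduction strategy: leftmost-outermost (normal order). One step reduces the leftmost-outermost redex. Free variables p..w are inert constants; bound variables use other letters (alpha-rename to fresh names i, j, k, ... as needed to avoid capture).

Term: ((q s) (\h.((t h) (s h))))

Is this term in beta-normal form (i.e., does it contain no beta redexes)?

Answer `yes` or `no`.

Answer: yes

Derivation:
Term: ((q s) (\h.((t h) (s h))))
No beta redexes found.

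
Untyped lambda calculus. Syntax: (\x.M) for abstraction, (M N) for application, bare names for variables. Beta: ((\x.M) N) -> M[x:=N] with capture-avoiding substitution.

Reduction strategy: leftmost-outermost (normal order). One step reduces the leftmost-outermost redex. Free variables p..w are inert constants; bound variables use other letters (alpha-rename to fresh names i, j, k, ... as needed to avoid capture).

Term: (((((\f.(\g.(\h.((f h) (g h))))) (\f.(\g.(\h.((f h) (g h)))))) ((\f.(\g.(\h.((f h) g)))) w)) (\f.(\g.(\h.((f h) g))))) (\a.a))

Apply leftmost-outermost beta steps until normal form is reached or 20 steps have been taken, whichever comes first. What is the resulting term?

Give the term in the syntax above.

Step 0: (((((\f.(\g.(\h.((f h) (g h))))) (\f.(\g.(\h.((f h) (g h)))))) ((\f.(\g.(\h.((f h) g)))) w)) (\f.(\g.(\h.((f h) g))))) (\a.a))
Step 1: ((((\g.(\h.(((\f.(\g.(\h.((f h) (g h))))) h) (g h)))) ((\f.(\g.(\h.((f h) g)))) w)) (\f.(\g.(\h.((f h) g))))) (\a.a))
Step 2: (((\h.(((\f.(\g.(\h.((f h) (g h))))) h) (((\f.(\g.(\h.((f h) g)))) w) h))) (\f.(\g.(\h.((f h) g))))) (\a.a))
Step 3: ((((\f.(\g.(\h.((f h) (g h))))) (\f.(\g.(\h.((f h) g))))) (((\f.(\g.(\h.((f h) g)))) w) (\f.(\g.(\h.((f h) g)))))) (\a.a))
Step 4: (((\g.(\h.(((\f.(\g.(\h.((f h) g)))) h) (g h)))) (((\f.(\g.(\h.((f h) g)))) w) (\f.(\g.(\h.((f h) g)))))) (\a.a))
Step 5: ((\h.(((\f.(\g.(\h.((f h) g)))) h) ((((\f.(\g.(\h.((f h) g)))) w) (\f.(\g.(\h.((f h) g))))) h))) (\a.a))
Step 6: (((\f.(\g.(\h.((f h) g)))) (\a.a)) ((((\f.(\g.(\h.((f h) g)))) w) (\f.(\g.(\h.((f h) g))))) (\a.a)))
Step 7: ((\g.(\h.(((\a.a) h) g))) ((((\f.(\g.(\h.((f h) g)))) w) (\f.(\g.(\h.((f h) g))))) (\a.a)))
Step 8: (\h.(((\a.a) h) ((((\f.(\g.(\h.((f h) g)))) w) (\f.(\g.(\h.((f h) g))))) (\a.a))))
Step 9: (\h.(h ((((\f.(\g.(\h.((f h) g)))) w) (\f.(\g.(\h.((f h) g))))) (\a.a))))
Step 10: (\h.(h (((\g.(\h.((w h) g))) (\f.(\g.(\h.((f h) g))))) (\a.a))))
Step 11: (\h.(h ((\h.((w h) (\f.(\g.(\h.((f h) g)))))) (\a.a))))
Step 12: (\h.(h ((w (\a.a)) (\f.(\g.(\h.((f h) g)))))))

Answer: (\h.(h ((w (\a.a)) (\f.(\g.(\h.((f h) g)))))))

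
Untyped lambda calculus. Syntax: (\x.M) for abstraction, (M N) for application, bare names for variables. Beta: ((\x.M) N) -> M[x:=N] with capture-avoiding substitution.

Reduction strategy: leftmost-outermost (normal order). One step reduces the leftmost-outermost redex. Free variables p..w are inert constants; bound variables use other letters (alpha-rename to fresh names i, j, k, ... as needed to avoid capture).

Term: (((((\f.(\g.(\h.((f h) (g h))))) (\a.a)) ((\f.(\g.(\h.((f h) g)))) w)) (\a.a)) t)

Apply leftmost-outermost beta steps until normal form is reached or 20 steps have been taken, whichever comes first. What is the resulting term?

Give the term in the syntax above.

Answer: ((w t) (\a.a))

Derivation:
Step 0: (((((\f.(\g.(\h.((f h) (g h))))) (\a.a)) ((\f.(\g.(\h.((f h) g)))) w)) (\a.a)) t)
Step 1: ((((\g.(\h.(((\a.a) h) (g h)))) ((\f.(\g.(\h.((f h) g)))) w)) (\a.a)) t)
Step 2: (((\h.(((\a.a) h) (((\f.(\g.(\h.((f h) g)))) w) h))) (\a.a)) t)
Step 3: ((((\a.a) (\a.a)) (((\f.(\g.(\h.((f h) g)))) w) (\a.a))) t)
Step 4: (((\a.a) (((\f.(\g.(\h.((f h) g)))) w) (\a.a))) t)
Step 5: ((((\f.(\g.(\h.((f h) g)))) w) (\a.a)) t)
Step 6: (((\g.(\h.((w h) g))) (\a.a)) t)
Step 7: ((\h.((w h) (\a.a))) t)
Step 8: ((w t) (\a.a))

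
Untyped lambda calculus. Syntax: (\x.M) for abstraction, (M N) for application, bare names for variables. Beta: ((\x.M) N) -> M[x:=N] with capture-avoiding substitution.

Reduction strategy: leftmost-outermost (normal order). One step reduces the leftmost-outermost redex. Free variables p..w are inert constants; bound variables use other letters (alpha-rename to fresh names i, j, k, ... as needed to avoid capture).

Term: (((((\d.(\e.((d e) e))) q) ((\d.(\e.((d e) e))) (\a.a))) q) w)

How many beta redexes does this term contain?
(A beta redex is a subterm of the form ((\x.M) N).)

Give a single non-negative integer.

Term: (((((\d.(\e.((d e) e))) q) ((\d.(\e.((d e) e))) (\a.a))) q) w)
  Redex: ((\d.(\e.((d e) e))) q)
  Redex: ((\d.(\e.((d e) e))) (\a.a))
Total redexes: 2

Answer: 2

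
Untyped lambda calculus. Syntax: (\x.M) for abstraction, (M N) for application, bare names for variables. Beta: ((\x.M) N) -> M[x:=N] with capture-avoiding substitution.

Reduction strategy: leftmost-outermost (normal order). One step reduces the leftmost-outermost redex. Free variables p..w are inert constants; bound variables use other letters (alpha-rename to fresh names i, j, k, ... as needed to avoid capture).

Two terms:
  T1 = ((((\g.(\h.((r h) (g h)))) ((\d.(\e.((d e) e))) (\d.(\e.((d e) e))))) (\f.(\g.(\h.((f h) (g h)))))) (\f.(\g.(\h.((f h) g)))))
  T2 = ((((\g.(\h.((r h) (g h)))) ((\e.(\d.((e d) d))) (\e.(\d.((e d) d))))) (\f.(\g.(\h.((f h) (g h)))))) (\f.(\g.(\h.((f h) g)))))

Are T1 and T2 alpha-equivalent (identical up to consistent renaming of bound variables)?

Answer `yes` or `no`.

Term 1: ((((\g.(\h.((r h) (g h)))) ((\d.(\e.((d e) e))) (\d.(\e.((d e) e))))) (\f.(\g.(\h.((f h) (g h)))))) (\f.(\g.(\h.((f h) g)))))
Term 2: ((((\g.(\h.((r h) (g h)))) ((\e.(\d.((e d) d))) (\e.(\d.((e d) d))))) (\f.(\g.(\h.((f h) (g h)))))) (\f.(\g.(\h.((f h) g)))))
Alpha-equivalence: compare structure up to binder renaming.
Result: True

Answer: yes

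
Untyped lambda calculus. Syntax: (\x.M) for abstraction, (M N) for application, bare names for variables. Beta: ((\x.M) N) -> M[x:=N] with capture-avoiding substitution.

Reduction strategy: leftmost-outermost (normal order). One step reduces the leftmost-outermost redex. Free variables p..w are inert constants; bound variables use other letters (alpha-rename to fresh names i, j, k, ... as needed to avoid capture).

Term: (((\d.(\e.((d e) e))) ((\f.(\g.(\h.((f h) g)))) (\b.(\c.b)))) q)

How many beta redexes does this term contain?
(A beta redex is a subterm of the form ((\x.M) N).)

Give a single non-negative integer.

Answer: 2

Derivation:
Term: (((\d.(\e.((d e) e))) ((\f.(\g.(\h.((f h) g)))) (\b.(\c.b)))) q)
  Redex: ((\d.(\e.((d e) e))) ((\f.(\g.(\h.((f h) g)))) (\b.(\c.b))))
  Redex: ((\f.(\g.(\h.((f h) g)))) (\b.(\c.b)))
Total redexes: 2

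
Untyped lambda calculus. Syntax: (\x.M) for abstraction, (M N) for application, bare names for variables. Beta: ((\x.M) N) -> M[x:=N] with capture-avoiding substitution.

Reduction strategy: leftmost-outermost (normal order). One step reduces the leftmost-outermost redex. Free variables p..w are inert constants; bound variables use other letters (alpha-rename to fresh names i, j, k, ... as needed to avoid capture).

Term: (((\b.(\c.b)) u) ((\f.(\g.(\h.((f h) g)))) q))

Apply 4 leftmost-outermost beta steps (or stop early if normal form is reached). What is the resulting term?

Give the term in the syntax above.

Step 0: (((\b.(\c.b)) u) ((\f.(\g.(\h.((f h) g)))) q))
Step 1: ((\c.u) ((\f.(\g.(\h.((f h) g)))) q))
Step 2: u
Step 3: (normal form reached)

Answer: u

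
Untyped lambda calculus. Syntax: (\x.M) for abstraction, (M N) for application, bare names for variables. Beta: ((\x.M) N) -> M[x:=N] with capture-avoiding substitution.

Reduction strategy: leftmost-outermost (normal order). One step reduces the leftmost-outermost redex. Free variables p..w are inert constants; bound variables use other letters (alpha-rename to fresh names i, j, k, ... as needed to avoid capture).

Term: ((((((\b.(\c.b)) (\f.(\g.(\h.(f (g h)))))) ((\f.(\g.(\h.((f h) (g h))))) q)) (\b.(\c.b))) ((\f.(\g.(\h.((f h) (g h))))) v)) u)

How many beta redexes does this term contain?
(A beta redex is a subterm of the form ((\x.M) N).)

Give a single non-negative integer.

Term: ((((((\b.(\c.b)) (\f.(\g.(\h.(f (g h)))))) ((\f.(\g.(\h.((f h) (g h))))) q)) (\b.(\c.b))) ((\f.(\g.(\h.((f h) (g h))))) v)) u)
  Redex: ((\b.(\c.b)) (\f.(\g.(\h.(f (g h))))))
  Redex: ((\f.(\g.(\h.((f h) (g h))))) q)
  Redex: ((\f.(\g.(\h.((f h) (g h))))) v)
Total redexes: 3

Answer: 3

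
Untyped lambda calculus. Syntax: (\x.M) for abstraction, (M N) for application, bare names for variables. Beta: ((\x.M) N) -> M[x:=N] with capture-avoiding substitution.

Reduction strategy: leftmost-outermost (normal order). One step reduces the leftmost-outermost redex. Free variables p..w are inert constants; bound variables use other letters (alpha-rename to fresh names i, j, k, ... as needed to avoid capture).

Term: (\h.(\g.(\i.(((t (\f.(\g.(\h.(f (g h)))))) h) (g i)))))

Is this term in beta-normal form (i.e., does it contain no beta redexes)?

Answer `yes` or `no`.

Term: (\h.(\g.(\i.(((t (\f.(\g.(\h.(f (g h)))))) h) (g i)))))
No beta redexes found.

Answer: yes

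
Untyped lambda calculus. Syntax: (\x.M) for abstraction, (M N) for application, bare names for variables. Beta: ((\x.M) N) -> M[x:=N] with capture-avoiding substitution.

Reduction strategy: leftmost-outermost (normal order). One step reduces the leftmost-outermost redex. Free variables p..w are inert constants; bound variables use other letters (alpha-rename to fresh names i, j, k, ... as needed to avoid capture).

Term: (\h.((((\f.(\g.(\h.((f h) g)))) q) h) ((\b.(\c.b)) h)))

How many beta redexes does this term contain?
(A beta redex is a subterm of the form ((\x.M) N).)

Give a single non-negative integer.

Term: (\h.((((\f.(\g.(\h.((f h) g)))) q) h) ((\b.(\c.b)) h)))
  Redex: ((\f.(\g.(\h.((f h) g)))) q)
  Redex: ((\b.(\c.b)) h)
Total redexes: 2

Answer: 2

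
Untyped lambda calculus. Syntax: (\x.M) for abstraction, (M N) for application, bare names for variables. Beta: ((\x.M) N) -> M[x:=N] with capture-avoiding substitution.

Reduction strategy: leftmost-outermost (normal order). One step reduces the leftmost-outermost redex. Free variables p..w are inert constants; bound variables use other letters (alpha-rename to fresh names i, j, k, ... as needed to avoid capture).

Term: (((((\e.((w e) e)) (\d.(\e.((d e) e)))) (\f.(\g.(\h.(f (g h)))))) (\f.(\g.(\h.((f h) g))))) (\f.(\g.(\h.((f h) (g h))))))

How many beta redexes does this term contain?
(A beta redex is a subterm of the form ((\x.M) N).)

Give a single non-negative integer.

Answer: 1

Derivation:
Term: (((((\e.((w e) e)) (\d.(\e.((d e) e)))) (\f.(\g.(\h.(f (g h)))))) (\f.(\g.(\h.((f h) g))))) (\f.(\g.(\h.((f h) (g h))))))
  Redex: ((\e.((w e) e)) (\d.(\e.((d e) e))))
Total redexes: 1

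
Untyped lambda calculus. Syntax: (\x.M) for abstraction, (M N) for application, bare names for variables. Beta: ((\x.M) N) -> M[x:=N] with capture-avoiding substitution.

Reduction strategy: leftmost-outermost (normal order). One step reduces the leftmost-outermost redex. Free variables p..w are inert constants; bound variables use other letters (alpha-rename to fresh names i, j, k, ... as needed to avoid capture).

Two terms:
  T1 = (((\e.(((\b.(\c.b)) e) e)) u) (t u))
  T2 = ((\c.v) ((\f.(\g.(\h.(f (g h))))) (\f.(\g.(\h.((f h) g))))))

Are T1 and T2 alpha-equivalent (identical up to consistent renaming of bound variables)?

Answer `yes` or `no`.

Term 1: (((\e.(((\b.(\c.b)) e) e)) u) (t u))
Term 2: ((\c.v) ((\f.(\g.(\h.(f (g h))))) (\f.(\g.(\h.((f h) g))))))
Alpha-equivalence: compare structure up to binder renaming.
Result: False

Answer: no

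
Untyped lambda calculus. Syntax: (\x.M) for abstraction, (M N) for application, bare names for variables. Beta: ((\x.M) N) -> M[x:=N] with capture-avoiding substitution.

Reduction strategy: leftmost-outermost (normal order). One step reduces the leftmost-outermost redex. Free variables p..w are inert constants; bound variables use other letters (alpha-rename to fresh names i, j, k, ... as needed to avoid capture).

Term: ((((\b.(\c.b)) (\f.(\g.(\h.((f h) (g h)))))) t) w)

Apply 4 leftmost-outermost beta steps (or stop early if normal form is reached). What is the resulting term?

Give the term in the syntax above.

Step 0: ((((\b.(\c.b)) (\f.(\g.(\h.((f h) (g h)))))) t) w)
Step 1: (((\c.(\f.(\g.(\h.((f h) (g h)))))) t) w)
Step 2: ((\f.(\g.(\h.((f h) (g h))))) w)
Step 3: (\g.(\h.((w h) (g h))))
Step 4: (normal form reached)

Answer: (\g.(\h.((w h) (g h))))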